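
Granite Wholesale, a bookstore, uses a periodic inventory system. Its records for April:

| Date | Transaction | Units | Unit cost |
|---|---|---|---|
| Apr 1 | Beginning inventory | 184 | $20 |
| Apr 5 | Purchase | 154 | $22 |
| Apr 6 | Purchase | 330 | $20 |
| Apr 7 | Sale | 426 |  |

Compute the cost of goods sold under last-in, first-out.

COGS = $8,712

Apr 7, 426 sold [LIFO — newest first]: 330 @ $20 + 96 @ $22 = $8,712
Ending inventory: 184 @ $20 + 58 @ $22 = $4,956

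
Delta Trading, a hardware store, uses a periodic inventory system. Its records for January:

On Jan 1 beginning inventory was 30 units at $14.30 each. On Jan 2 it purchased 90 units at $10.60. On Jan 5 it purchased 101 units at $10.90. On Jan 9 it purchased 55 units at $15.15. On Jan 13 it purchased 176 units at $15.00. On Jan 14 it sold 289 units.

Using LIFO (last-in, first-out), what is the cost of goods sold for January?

COGS = $4,105.45

Jan 14, 289 sold [LIFO — newest first]: 176 @ $15.00 + 55 @ $15.15 + 58 @ $10.90 = $4,105.45
Ending inventory: 30 @ $14.30 + 90 @ $10.60 + 43 @ $10.90 = $1,851.70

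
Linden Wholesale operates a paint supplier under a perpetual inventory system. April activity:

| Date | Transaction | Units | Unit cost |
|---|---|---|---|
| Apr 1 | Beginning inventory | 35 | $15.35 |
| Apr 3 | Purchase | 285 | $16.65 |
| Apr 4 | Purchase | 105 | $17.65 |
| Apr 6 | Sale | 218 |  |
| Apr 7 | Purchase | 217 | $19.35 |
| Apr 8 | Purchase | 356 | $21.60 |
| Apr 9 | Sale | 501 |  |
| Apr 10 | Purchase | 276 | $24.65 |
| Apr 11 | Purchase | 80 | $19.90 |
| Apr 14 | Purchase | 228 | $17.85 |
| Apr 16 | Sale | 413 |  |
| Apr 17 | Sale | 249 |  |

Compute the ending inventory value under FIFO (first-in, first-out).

Ending inventory = $3,587.85

Apr 6, 218 sold [FIFO — oldest first]: 35 @ $15.35 + 183 @ $16.65 = $3,584.20
Apr 9, 501 sold [FIFO — oldest first]: 102 @ $16.65 + 105 @ $17.65 + 217 @ $19.35 + 77 @ $21.60 = $9,413.70
Apr 16, 413 sold [FIFO — oldest first]: 279 @ $21.60 + 134 @ $24.65 = $9,329.50
Apr 17, 249 sold [FIFO — oldest first]: 142 @ $24.65 + 80 @ $19.90 + 27 @ $17.85 = $5,574.25
Total COGS = $3,584.20 + $9,413.70 + $9,329.50 + $5,574.25 = $27,901.65
Ending inventory: 201 @ $17.85 = $3,587.85
Check: goods available $31,489.50 = COGS $27,901.65 + ending $3,587.85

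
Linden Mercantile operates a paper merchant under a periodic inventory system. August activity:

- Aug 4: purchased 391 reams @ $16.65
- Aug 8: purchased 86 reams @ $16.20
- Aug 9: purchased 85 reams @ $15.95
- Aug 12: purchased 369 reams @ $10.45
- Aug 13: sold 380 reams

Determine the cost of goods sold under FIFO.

Aug 13, 380 sold [FIFO — oldest first]: 380 @ $16.65 = $6,327.00
Ending inventory: 11 @ $16.65 + 86 @ $16.20 + 85 @ $15.95 + 369 @ $10.45 = $6,788.15
Check: goods available $13,115.15 = COGS $6,327.00 + ending $6,788.15

COGS = $6,327.00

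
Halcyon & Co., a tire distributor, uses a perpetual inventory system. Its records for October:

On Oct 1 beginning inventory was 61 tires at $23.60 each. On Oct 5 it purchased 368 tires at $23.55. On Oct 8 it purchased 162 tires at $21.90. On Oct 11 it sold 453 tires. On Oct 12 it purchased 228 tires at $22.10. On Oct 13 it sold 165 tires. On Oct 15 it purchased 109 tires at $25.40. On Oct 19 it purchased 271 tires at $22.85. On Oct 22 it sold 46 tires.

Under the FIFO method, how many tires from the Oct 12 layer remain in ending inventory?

155

Oct 11, 453 sold [FIFO — oldest first]: 61 @ $23.60 + 368 @ $23.55 + 24 @ $21.90 = $10,631.60
Oct 13, 165 sold [FIFO — oldest first]: 138 @ $21.90 + 27 @ $22.10 = $3,618.90
Oct 22, 46 sold [FIFO — oldest first]: 46 @ $22.10 = $1,016.60
Total COGS = $10,631.60 + $3,618.90 + $1,016.60 = $15,267.10
Ending inventory: 155 @ $22.10 + 109 @ $25.40 + 271 @ $22.85 = $12,386.45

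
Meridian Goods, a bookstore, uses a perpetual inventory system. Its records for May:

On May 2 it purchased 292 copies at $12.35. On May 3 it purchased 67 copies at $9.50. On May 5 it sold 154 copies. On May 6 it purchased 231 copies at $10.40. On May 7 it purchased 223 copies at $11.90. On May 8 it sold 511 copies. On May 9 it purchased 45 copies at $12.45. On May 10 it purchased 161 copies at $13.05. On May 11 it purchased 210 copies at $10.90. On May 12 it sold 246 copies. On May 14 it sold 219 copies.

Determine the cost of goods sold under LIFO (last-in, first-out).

May 5, 154 sold [LIFO — newest first]: 67 @ $9.50 + 87 @ $12.35 = $1,710.95
May 8, 511 sold [LIFO — newest first]: 223 @ $11.90 + 231 @ $10.40 + 57 @ $12.35 = $5,760.05
May 12, 246 sold [LIFO — newest first]: 210 @ $10.90 + 36 @ $13.05 = $2,758.80
May 14, 219 sold [LIFO — newest first]: 125 @ $13.05 + 45 @ $12.45 + 49 @ $12.35 = $2,796.65
Total COGS = $1,710.95 + $5,760.05 + $2,758.80 + $2,796.65 = $13,026.45
Ending inventory: 99 @ $12.35 = $1,222.65
Check: goods available $14,249.10 = COGS $13,026.45 + ending $1,222.65

COGS = $13,026.45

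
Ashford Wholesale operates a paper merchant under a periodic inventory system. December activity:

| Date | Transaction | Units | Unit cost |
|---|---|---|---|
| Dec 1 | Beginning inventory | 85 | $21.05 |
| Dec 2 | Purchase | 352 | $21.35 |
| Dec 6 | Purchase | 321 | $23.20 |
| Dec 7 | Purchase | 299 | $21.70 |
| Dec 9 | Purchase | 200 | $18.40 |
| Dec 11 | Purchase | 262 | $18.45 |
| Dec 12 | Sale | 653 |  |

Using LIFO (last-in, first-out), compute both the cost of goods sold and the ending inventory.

Dec 12, 653 sold [LIFO — newest first]: 262 @ $18.45 + 200 @ $18.40 + 191 @ $21.70 = $12,658.60
Ending inventory: 85 @ $21.05 + 352 @ $21.35 + 321 @ $23.20 + 108 @ $21.70 = $19,095.25

COGS = $12,658.60; ending inventory = $19,095.25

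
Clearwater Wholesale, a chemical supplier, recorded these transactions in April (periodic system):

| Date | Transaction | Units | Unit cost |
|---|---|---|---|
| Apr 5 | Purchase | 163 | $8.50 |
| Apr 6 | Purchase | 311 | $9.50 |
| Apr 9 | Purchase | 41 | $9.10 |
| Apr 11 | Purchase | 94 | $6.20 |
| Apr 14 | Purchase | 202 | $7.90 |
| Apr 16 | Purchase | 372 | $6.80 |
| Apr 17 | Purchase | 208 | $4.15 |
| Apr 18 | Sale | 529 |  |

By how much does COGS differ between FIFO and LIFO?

FIFO COGS: 163 @ $8.50 + 311 @ $9.50 + 41 @ $9.10 + 14 @ $6.20 = $4,799.90
LIFO COGS: 208 @ $4.15 + 321 @ $6.80 = $3,046.00
Difference = |$4,799.90 − $3,046.00| = $1,753.90

$1,753.90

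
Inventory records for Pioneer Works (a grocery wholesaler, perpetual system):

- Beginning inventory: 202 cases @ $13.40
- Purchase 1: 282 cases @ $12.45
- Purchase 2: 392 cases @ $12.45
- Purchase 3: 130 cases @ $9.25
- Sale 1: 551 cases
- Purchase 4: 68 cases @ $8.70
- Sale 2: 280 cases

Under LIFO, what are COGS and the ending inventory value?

COGS = $9,674.95; ending inventory = $3,217.25

Sale 1 (551) [LIFO — newest first]: 130 @ $9.25 + 392 @ $12.45 + 29 @ $12.45 = $6,443.95
Sale 2 (280) [LIFO — newest first]: 68 @ $8.70 + 212 @ $12.45 = $3,231.00
Total COGS = $6,443.95 + $3,231.00 = $9,674.95
Ending inventory: 202 @ $13.40 + 41 @ $12.45 = $3,217.25
Check: goods available $12,892.20 = COGS $9,674.95 + ending $3,217.25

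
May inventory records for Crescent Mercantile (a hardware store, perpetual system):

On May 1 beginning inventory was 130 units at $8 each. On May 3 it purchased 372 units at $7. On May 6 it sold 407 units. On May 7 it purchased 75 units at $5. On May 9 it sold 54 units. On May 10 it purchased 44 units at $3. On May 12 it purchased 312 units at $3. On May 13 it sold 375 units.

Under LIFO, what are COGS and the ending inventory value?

May 6, 407 sold [LIFO — newest first]: 372 @ $7 + 35 @ $8 = $2,884
May 9, 54 sold [LIFO — newest first]: 54 @ $5 = $270
May 13, 375 sold [LIFO — newest first]: 312 @ $3 + 44 @ $3 + 19 @ $5 = $1,163
Total COGS = $2,884 + $270 + $1,163 = $4,317
Ending inventory: 95 @ $8 + 2 @ $5 = $770

COGS = $4,317; ending inventory = $770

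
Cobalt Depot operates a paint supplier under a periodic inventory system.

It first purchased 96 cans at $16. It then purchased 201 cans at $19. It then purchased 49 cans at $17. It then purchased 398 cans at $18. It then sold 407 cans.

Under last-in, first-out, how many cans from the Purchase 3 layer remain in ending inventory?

40

Sale 1 (407) [LIFO — newest first]: 398 @ $18 + 9 @ $17 = $7,317
Ending inventory: 96 @ $16 + 201 @ $19 + 40 @ $17 = $6,035
Check: goods available $13,352 = COGS $7,317 + ending $6,035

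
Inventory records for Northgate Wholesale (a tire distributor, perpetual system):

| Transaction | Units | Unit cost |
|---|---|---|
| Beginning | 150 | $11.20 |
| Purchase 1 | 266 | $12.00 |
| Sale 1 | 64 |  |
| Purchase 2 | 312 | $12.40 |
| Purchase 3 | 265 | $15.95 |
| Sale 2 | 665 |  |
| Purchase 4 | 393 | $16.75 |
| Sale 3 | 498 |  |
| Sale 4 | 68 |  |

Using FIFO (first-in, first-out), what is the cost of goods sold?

COGS = $18,026.05

Sale 1 (64) [FIFO — oldest first]: 64 @ $11.20 = $716.80
Sale 2 (665) [FIFO — oldest first]: 86 @ $11.20 + 266 @ $12.00 + 312 @ $12.40 + 1 @ $15.95 = $8,039.95
Sale 3 (498) [FIFO — oldest first]: 264 @ $15.95 + 234 @ $16.75 = $8,130.30
Sale 4 (68) [FIFO — oldest first]: 68 @ $16.75 = $1,139.00
Total COGS = $716.80 + $8,039.95 + $8,130.30 + $1,139.00 = $18,026.05
Ending inventory: 91 @ $16.75 = $1,524.25
Check: goods available $19,550.30 = COGS $18,026.05 + ending $1,524.25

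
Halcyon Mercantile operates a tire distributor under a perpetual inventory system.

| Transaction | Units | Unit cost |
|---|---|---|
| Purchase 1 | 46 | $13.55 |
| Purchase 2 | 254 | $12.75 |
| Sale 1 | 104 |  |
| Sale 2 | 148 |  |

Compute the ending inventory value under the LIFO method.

Sale 1 (104) [LIFO — newest first]: 104 @ $12.75 = $1,326.00
Sale 2 (148) [LIFO — newest first]: 148 @ $12.75 = $1,887.00
Total COGS = $1,326.00 + $1,887.00 = $3,213.00
Ending inventory: 46 @ $13.55 + 2 @ $12.75 = $648.80

Ending inventory = $648.80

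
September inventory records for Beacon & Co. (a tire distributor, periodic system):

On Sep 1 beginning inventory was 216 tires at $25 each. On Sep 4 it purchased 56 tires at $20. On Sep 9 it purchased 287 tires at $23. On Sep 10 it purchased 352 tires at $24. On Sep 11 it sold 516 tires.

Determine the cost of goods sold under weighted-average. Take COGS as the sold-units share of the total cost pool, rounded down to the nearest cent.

COGS = $12,216.90

Sep 11, sell 516: 516/911 × $21,569.00 → $12,216.90
Ending inventory (cost pool remaining) = $9,352.10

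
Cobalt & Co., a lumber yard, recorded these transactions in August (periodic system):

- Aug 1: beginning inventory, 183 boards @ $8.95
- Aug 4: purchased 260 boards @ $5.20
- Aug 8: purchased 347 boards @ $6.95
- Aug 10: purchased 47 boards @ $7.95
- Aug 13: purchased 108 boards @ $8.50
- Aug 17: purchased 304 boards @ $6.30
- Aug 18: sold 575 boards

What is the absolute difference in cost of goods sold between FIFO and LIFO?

$105.80

FIFO COGS: 183 @ $8.95 + 260 @ $5.20 + 132 @ $6.95 = $3,907.25
LIFO COGS: 304 @ $6.30 + 108 @ $8.50 + 47 @ $7.95 + 116 @ $6.95 = $4,013.05
Difference = |$3,907.25 − $4,013.05| = $105.80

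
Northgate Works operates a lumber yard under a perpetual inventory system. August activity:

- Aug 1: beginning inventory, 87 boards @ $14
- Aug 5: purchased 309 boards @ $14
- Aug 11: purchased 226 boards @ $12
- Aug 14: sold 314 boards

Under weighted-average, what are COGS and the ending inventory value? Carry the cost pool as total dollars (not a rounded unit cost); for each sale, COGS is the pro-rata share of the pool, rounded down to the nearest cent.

After Aug 1: 87 on hand, pool $1,218.00 (≈ $14.0000 each)
After Aug 5: 396 on hand, pool $5,544.00 (≈ $14.0000 each)
After Aug 11: 622 on hand, pool $8,256.00 (≈ $13.2733 each)
Aug 14, sell 314: 314/622 × $8,256.00 → $4,167.81
Ending inventory (cost pool remaining) = $4,088.19

COGS = $4,167.81; ending inventory = $4,088.19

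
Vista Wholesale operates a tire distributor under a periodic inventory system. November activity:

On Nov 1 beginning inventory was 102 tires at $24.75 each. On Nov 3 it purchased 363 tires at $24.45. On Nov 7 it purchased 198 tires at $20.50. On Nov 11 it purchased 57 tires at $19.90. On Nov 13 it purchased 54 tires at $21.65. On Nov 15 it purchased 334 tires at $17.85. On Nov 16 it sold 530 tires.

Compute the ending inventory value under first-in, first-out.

Nov 16, 530 sold [FIFO — oldest first]: 102 @ $24.75 + 363 @ $24.45 + 65 @ $20.50 = $12,732.35
Ending inventory: 133 @ $20.50 + 57 @ $19.90 + 54 @ $21.65 + 334 @ $17.85 = $10,991.80

Ending inventory = $10,991.80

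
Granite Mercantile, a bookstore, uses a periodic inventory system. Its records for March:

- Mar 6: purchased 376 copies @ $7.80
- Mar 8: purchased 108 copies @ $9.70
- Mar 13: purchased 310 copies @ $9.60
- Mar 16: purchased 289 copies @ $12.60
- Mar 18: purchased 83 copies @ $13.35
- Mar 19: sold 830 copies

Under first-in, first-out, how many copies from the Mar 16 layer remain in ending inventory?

253

Mar 19, 830 sold [FIFO — oldest first]: 376 @ $7.80 + 108 @ $9.70 + 310 @ $9.60 + 36 @ $12.60 = $7,410.00
Ending inventory: 253 @ $12.60 + 83 @ $13.35 = $4,295.85
Check: goods available $11,705.85 = COGS $7,410.00 + ending $4,295.85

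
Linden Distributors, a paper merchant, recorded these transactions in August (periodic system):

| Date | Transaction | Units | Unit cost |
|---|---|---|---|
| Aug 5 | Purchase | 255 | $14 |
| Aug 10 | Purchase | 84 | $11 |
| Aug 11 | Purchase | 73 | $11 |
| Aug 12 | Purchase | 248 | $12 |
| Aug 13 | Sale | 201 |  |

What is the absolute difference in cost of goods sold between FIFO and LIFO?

FIFO COGS: 201 @ $14 = $2,814
LIFO COGS: 201 @ $12 = $2,412
Difference = |$2,814 − $2,412| = $402

$402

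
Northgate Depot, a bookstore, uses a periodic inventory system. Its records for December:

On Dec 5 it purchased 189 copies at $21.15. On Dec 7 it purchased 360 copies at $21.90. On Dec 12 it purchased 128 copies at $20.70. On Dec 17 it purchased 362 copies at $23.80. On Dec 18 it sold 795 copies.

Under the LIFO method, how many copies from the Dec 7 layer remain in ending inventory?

Dec 18, 795 sold [LIFO — newest first]: 362 @ $23.80 + 128 @ $20.70 + 305 @ $21.90 = $17,944.70
Ending inventory: 189 @ $21.15 + 55 @ $21.90 = $5,201.85
Check: goods available $23,146.55 = COGS $17,944.70 + ending $5,201.85

55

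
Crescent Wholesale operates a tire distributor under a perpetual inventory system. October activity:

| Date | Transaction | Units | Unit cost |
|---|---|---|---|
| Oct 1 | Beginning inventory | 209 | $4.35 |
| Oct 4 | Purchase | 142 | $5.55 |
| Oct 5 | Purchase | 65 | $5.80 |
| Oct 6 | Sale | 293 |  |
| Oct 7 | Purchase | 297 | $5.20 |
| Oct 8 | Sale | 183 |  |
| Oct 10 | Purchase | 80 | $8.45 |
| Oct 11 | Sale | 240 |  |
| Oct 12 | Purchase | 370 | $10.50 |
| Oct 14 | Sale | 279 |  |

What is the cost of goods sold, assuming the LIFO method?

COGS = $6,889.20

Oct 6, 293 sold [LIFO — newest first]: 65 @ $5.80 + 142 @ $5.55 + 86 @ $4.35 = $1,539.20
Oct 8, 183 sold [LIFO — newest first]: 183 @ $5.20 = $951.60
Oct 11, 240 sold [LIFO — newest first]: 80 @ $8.45 + 114 @ $5.20 + 46 @ $4.35 = $1,468.90
Oct 14, 279 sold [LIFO — newest first]: 279 @ $10.50 = $2,929.50
Total COGS = $1,539.20 + $951.60 + $1,468.90 + $2,929.50 = $6,889.20
Ending inventory: 77 @ $4.35 + 91 @ $10.50 = $1,290.45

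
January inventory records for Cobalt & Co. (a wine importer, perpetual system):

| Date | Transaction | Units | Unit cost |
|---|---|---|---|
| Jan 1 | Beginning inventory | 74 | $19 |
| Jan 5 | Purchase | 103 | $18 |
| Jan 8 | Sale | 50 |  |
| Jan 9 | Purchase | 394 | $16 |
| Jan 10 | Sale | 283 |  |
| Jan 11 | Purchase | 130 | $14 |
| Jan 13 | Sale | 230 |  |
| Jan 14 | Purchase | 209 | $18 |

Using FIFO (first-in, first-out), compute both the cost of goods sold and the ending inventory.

COGS = $9,436; ending inventory = $5,710

Jan 8, 50 sold [FIFO — oldest first]: 50 @ $19 = $950
Jan 10, 283 sold [FIFO — oldest first]: 24 @ $19 + 103 @ $18 + 156 @ $16 = $4,806
Jan 13, 230 sold [FIFO — oldest first]: 230 @ $16 = $3,680
Total COGS = $950 + $4,806 + $3,680 = $9,436
Ending inventory: 8 @ $16 + 130 @ $14 + 209 @ $18 = $5,710
Check: goods available $15,146 = COGS $9,436 + ending $5,710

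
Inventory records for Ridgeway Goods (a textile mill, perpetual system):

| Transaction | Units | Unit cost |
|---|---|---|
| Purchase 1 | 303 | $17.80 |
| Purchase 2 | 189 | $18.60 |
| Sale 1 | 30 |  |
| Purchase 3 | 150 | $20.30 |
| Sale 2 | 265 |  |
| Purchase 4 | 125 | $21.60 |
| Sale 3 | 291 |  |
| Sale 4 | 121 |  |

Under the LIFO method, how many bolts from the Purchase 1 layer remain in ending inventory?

Sale 1 (30) [LIFO — newest first]: 30 @ $18.60 = $558.00
Sale 2 (265) [LIFO — newest first]: 150 @ $20.30 + 115 @ $18.60 = $5,184.00
Sale 3 (291) [LIFO — newest first]: 125 @ $21.60 + 44 @ $18.60 + 122 @ $17.80 = $5,690.00
Sale 4 (121) [LIFO — newest first]: 121 @ $17.80 = $2,153.80
Total COGS = $558.00 + $5,184.00 + $5,690.00 + $2,153.80 = $13,585.80
Ending inventory: 60 @ $17.80 = $1,068.00

60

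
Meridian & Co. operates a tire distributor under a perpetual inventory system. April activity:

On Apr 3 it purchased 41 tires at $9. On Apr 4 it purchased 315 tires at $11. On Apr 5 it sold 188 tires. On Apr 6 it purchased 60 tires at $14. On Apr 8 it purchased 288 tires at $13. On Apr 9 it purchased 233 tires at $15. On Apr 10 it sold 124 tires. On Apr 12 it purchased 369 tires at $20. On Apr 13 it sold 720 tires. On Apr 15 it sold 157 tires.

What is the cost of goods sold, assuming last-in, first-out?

Apr 5, 188 sold [LIFO — newest first]: 188 @ $11 = $2,068
Apr 10, 124 sold [LIFO — newest first]: 124 @ $15 = $1,860
Apr 13, 720 sold [LIFO — newest first]: 369 @ $20 + 109 @ $15 + 242 @ $13 = $12,161
Apr 15, 157 sold [LIFO — newest first]: 46 @ $13 + 60 @ $14 + 51 @ $11 = $1,999
Total COGS = $2,068 + $1,860 + $12,161 + $1,999 = $18,088
Ending inventory: 41 @ $9 + 76 @ $11 = $1,205
Check: goods available $19,293 = COGS $18,088 + ending $1,205

COGS = $18,088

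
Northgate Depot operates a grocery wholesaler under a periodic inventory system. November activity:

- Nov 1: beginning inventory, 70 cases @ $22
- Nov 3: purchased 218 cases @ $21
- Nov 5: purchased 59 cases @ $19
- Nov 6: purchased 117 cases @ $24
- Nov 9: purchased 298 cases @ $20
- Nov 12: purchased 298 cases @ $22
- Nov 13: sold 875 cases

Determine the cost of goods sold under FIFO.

COGS = $18,493

Nov 13, 875 sold [FIFO — oldest first]: 70 @ $22 + 218 @ $21 + 59 @ $19 + 117 @ $24 + 298 @ $20 + 113 @ $22 = $18,493
Ending inventory: 185 @ $22 = $4,070
Check: goods available $22,563 = COGS $18,493 + ending $4,070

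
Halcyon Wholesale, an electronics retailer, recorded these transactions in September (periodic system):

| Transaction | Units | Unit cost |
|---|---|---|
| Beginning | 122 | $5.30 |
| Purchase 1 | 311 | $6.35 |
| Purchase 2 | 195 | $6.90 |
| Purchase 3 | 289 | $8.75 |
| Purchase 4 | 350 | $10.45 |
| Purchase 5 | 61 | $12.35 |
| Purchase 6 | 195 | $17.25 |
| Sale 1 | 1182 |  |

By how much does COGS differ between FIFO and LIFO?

FIFO COGS: 122 @ $5.30 + 311 @ $6.35 + 195 @ $6.90 + 289 @ $8.75 + 265 @ $10.45 = $9,264.95
LIFO COGS: 195 @ $17.25 + 61 @ $12.35 + 350 @ $10.45 + 289 @ $8.75 + 195 @ $6.90 + 92 @ $6.35 = $12,233.05
Difference = |$9,264.95 − $12,233.05| = $2,968.10

$2,968.10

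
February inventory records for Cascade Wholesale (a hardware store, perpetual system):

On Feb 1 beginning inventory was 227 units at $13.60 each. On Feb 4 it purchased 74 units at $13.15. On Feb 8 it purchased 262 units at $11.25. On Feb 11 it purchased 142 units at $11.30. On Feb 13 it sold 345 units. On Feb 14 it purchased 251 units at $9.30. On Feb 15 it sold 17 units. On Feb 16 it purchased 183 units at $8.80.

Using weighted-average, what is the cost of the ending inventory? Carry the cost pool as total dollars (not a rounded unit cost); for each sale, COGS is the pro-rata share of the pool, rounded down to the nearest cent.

Ending inventory = $8,155.23

After Feb 1: 227 on hand, pool $3,087.20 (≈ $13.6000 each)
After Feb 4: 301 on hand, pool $4,060.30 (≈ $13.4894 each)
After Feb 8: 563 on hand, pool $7,007.80 (≈ $12.4472 each)
After Feb 11: 705 on hand, pool $8,612.40 (≈ $12.2162 each)
Feb 13, sell 345: 345/705 × $8,612.40 → $4,214.57
After Feb 14: 611 on hand, pool $6,732.13 (≈ $11.0182 each)
Feb 15, sell 17: 17/611 × $6,732.13 → $187.30
After Feb 16: 777 on hand, pool $8,155.23 (≈ $10.4958 each)
Total COGS = $4,214.57 + $187.30 = $4,401.87
Ending inventory (cost pool remaining) = $8,155.23
Check: goods available $12,557.10 = COGS $4,401.87 + ending $8,155.23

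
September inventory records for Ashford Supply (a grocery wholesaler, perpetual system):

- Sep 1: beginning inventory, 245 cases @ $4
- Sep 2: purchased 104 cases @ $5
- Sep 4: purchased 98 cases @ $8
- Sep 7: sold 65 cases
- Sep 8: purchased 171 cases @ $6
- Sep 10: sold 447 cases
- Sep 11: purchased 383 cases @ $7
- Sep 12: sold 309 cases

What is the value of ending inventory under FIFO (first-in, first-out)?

Ending inventory = $1,260

Sep 7, 65 sold [FIFO — oldest first]: 65 @ $4 = $260
Sep 10, 447 sold [FIFO — oldest first]: 180 @ $4 + 104 @ $5 + 98 @ $8 + 65 @ $6 = $2,414
Sep 12, 309 sold [FIFO — oldest first]: 106 @ $6 + 203 @ $7 = $2,057
Total COGS = $260 + $2,414 + $2,057 = $4,731
Ending inventory: 180 @ $7 = $1,260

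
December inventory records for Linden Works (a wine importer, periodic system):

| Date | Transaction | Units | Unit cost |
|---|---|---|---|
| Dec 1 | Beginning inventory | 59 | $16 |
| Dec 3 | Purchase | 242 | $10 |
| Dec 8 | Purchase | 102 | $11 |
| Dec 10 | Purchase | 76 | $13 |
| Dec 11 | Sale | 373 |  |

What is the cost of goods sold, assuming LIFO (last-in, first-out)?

COGS = $4,060

Dec 11, 373 sold [LIFO — newest first]: 76 @ $13 + 102 @ $11 + 195 @ $10 = $4,060
Ending inventory: 59 @ $16 + 47 @ $10 = $1,414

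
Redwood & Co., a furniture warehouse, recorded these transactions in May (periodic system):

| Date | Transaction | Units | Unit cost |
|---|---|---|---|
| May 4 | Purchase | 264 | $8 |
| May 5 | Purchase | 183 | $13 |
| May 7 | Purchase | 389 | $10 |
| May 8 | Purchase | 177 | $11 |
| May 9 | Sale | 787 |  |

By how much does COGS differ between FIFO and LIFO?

$629

FIFO COGS: 264 @ $8 + 183 @ $13 + 340 @ $10 = $7,891
LIFO COGS: 177 @ $11 + 389 @ $10 + 183 @ $13 + 38 @ $8 = $8,520
Difference = |$7,891 − $8,520| = $629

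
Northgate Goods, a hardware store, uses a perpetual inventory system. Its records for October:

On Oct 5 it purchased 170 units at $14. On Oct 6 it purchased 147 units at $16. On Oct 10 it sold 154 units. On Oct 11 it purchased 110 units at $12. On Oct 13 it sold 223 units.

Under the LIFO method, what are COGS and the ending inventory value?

Oct 10, 154 sold [LIFO — newest first]: 147 @ $16 + 7 @ $14 = $2,450
Oct 13, 223 sold [LIFO — newest first]: 110 @ $12 + 113 @ $14 = $2,902
Total COGS = $2,450 + $2,902 = $5,352
Ending inventory: 50 @ $14 = $700
Check: goods available $6,052 = COGS $5,352 + ending $700

COGS = $5,352; ending inventory = $700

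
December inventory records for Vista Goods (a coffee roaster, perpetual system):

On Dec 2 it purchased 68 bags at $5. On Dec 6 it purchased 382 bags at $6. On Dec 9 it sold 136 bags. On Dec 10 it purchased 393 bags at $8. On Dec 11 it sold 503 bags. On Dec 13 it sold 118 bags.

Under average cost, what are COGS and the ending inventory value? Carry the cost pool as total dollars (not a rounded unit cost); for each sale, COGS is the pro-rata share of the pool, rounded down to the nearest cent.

After Dec 2: 68 on hand, pool $340.00 (≈ $5.0000 each)
After Dec 6: 450 on hand, pool $2,632.00 (≈ $5.8489 each)
Dec 9, sell 136: 136/450 × $2,632.00 → $795.44
After Dec 10: 707 on hand, pool $4,980.56 (≈ $7.0446 each)
Dec 11, sell 503: 503/707 × $4,980.56 → $3,543.45
Dec 13, sell 118: 118/204 × $1,437.11 → $831.26
Total COGS = $795.44 + $3,543.45 + $831.26 = $5,170.15
Ending inventory (cost pool remaining) = $605.85
Check: goods available $5,776.00 = COGS $5,170.15 + ending $605.85

COGS = $5,170.15; ending inventory = $605.85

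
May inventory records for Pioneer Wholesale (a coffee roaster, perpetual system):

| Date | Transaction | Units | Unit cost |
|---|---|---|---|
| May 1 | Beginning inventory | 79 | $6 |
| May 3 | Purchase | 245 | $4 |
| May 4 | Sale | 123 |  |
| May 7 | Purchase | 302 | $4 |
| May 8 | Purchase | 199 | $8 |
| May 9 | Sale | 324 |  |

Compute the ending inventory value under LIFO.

Ending inventory = $1,670

May 4, 123 sold [LIFO — newest first]: 123 @ $4 = $492
May 9, 324 sold [LIFO — newest first]: 199 @ $8 + 125 @ $4 = $2,092
Total COGS = $492 + $2,092 = $2,584
Ending inventory: 79 @ $6 + 122 @ $4 + 177 @ $4 = $1,670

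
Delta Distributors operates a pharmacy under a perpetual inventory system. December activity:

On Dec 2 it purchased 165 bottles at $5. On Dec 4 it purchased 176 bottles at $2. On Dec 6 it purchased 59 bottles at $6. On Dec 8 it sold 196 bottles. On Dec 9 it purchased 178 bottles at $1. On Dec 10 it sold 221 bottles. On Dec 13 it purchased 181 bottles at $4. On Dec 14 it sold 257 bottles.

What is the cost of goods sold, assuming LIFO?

Dec 8, 196 sold [LIFO — newest first]: 59 @ $6 + 137 @ $2 = $628
Dec 10, 221 sold [LIFO — newest first]: 178 @ $1 + 39 @ $2 + 4 @ $5 = $276
Dec 14, 257 sold [LIFO — newest first]: 181 @ $4 + 76 @ $5 = $1,104
Total COGS = $628 + $276 + $1,104 = $2,008
Ending inventory: 85 @ $5 = $425
Check: goods available $2,433 = COGS $2,008 + ending $425

COGS = $2,008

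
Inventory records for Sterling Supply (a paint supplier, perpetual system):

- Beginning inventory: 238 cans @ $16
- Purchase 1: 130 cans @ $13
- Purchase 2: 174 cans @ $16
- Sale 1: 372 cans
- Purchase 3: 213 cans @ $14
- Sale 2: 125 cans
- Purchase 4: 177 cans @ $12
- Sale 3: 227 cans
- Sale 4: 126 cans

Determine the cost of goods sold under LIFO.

Sale 1 (372) [LIFO — newest first]: 174 @ $16 + 130 @ $13 + 68 @ $16 = $5,562
Sale 2 (125) [LIFO — newest first]: 125 @ $14 = $1,750
Sale 3 (227) [LIFO — newest first]: 177 @ $12 + 50 @ $14 = $2,824
Sale 4 (126) [LIFO — newest first]: 38 @ $14 + 88 @ $16 = $1,940
Total COGS = $5,562 + $1,750 + $2,824 + $1,940 = $12,076
Ending inventory: 82 @ $16 = $1,312

COGS = $12,076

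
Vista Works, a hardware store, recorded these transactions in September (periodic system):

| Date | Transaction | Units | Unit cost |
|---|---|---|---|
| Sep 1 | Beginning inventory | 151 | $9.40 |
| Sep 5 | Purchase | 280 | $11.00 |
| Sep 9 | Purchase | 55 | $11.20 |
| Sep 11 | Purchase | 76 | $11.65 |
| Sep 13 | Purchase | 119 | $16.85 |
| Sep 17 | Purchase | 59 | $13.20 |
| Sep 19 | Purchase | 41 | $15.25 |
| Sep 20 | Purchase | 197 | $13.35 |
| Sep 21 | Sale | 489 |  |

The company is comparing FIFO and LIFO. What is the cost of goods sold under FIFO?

FIFO COGS: 151 @ $9.40 + 280 @ $11.00 + 55 @ $11.20 + 3 @ $11.65 = $5,150.35
LIFO COGS: 197 @ $13.35 + 41 @ $15.25 + 59 @ $13.20 + 119 @ $16.85 + 73 @ $11.65 = $6,889.60

COGS = $5,150.35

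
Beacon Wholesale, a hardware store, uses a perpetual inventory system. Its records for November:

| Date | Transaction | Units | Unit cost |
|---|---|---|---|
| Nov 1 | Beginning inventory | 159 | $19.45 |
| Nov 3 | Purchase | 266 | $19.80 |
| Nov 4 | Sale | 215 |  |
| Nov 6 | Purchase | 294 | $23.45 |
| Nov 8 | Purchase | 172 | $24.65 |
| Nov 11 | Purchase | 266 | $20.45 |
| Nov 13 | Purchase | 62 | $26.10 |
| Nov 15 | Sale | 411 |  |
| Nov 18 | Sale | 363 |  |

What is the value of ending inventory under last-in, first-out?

Ending inventory = $4,571.35

Nov 4, 215 sold [LIFO — newest first]: 215 @ $19.80 = $4,257.00
Nov 15, 411 sold [LIFO — newest first]: 62 @ $26.10 + 266 @ $20.45 + 83 @ $24.65 = $9,103.85
Nov 18, 363 sold [LIFO — newest first]: 89 @ $24.65 + 274 @ $23.45 = $8,619.15
Total COGS = $4,257.00 + $9,103.85 + $8,619.15 = $21,980.00
Ending inventory: 159 @ $19.45 + 51 @ $19.80 + 20 @ $23.45 = $4,571.35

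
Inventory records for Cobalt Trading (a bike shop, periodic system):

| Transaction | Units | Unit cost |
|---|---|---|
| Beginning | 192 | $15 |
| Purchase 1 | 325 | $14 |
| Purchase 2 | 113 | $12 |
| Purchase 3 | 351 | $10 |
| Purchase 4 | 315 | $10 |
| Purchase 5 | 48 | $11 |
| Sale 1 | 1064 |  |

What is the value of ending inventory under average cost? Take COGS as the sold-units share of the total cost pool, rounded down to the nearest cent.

Ending inventory = $3,327.92

Sale 1, sell 1064: 1064/1344 × $15,974.00 → $12,646.08
Ending inventory (cost pool remaining) = $3,327.92
Check: goods available $15,974.00 = COGS $12,646.08 + ending $3,327.92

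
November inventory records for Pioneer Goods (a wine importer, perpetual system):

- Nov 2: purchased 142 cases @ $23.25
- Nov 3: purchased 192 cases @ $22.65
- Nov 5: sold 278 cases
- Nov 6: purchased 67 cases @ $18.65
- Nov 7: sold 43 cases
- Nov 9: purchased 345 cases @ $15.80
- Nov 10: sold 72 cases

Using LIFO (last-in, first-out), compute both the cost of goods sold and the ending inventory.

Nov 5, 278 sold [LIFO — newest first]: 192 @ $22.65 + 86 @ $23.25 = $6,348.30
Nov 7, 43 sold [LIFO — newest first]: 43 @ $18.65 = $801.95
Nov 10, 72 sold [LIFO — newest first]: 72 @ $15.80 = $1,137.60
Total COGS = $6,348.30 + $801.95 + $1,137.60 = $8,287.85
Ending inventory: 56 @ $23.25 + 24 @ $18.65 + 273 @ $15.80 = $6,063.00

COGS = $8,287.85; ending inventory = $6,063.00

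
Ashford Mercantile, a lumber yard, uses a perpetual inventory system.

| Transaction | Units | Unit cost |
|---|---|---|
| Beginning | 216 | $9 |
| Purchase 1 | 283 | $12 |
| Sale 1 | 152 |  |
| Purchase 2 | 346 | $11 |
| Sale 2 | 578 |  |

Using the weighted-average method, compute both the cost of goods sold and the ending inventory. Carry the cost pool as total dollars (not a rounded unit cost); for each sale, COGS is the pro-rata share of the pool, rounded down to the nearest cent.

After Beginning: 216 on hand, pool $1,944.00 (≈ $9.0000 each)
After Purchase 1: 499 on hand, pool $5,340.00 (≈ $10.7014 each)
Sale 1, sell 152: 152/499 × $5,340.00 → $1,626.61
After Purchase 2: 693 on hand, pool $7,519.39 (≈ $10.8505 each)
Sale 2, sell 578: 578/693 × $7,519.39 → $6,271.58
Total COGS = $1,626.61 + $6,271.58 = $7,898.19
Ending inventory (cost pool remaining) = $1,247.81

COGS = $7,898.19; ending inventory = $1,247.81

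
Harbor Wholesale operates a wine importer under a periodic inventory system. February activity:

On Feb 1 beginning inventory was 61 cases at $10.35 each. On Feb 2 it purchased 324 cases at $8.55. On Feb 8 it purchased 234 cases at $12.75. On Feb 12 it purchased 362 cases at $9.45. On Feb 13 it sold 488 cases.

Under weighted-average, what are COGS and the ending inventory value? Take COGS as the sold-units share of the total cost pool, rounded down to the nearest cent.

COGS = $4,877.98; ending inventory = $4,927.97

Feb 13, sell 488: 488/981 × $9,805.95 → $4,877.98
Ending inventory (cost pool remaining) = $4,927.97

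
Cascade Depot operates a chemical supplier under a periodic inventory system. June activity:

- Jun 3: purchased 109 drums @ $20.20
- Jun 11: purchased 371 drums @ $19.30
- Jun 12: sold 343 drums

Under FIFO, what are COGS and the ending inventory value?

Jun 12, 343 sold [FIFO — oldest first]: 109 @ $20.20 + 234 @ $19.30 = $6,718.00
Ending inventory: 137 @ $19.30 = $2,644.10

COGS = $6,718.00; ending inventory = $2,644.10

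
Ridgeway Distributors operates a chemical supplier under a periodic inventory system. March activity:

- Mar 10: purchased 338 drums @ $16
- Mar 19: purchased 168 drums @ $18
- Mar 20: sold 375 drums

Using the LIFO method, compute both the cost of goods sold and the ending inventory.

Mar 20, 375 sold [LIFO — newest first]: 168 @ $18 + 207 @ $16 = $6,336
Ending inventory: 131 @ $16 = $2,096

COGS = $6,336; ending inventory = $2,096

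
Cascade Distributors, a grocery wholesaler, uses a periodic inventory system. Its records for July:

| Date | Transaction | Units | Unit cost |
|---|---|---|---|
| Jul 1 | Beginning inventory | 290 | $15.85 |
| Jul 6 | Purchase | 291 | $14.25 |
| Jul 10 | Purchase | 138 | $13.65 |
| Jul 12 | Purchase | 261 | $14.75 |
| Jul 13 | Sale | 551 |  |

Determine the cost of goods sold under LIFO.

Jul 13, 551 sold [LIFO — newest first]: 261 @ $14.75 + 138 @ $13.65 + 152 @ $14.25 = $7,899.45
Ending inventory: 290 @ $15.85 + 139 @ $14.25 = $6,577.25
Check: goods available $14,476.70 = COGS $7,899.45 + ending $6,577.25

COGS = $7,899.45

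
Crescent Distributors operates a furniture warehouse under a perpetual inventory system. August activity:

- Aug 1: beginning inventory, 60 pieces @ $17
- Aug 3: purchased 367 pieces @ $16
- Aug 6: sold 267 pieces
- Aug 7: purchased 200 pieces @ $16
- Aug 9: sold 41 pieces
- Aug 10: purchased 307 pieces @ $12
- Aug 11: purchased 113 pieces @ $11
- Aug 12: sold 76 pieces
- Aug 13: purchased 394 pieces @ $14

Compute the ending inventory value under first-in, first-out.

Ending inventory = $14,331

Aug 6, 267 sold [FIFO — oldest first]: 60 @ $17 + 207 @ $16 = $4,332
Aug 9, 41 sold [FIFO — oldest first]: 41 @ $16 = $656
Aug 12, 76 sold [FIFO — oldest first]: 76 @ $16 = $1,216
Total COGS = $4,332 + $656 + $1,216 = $6,204
Ending inventory: 43 @ $16 + 200 @ $16 + 307 @ $12 + 113 @ $11 + 394 @ $14 = $14,331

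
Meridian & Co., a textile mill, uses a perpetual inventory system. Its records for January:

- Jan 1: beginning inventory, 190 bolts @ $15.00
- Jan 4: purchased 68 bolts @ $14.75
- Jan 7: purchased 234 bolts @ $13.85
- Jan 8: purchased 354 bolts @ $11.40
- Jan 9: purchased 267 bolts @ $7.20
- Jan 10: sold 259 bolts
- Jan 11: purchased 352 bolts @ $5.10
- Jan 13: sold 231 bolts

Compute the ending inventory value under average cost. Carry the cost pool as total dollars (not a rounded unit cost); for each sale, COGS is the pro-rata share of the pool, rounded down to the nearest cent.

After Jan 1: 190 on hand, pool $2,850.00 (≈ $15.0000 each)
After Jan 4: 258 on hand, pool $3,853.00 (≈ $14.9341 each)
After Jan 7: 492 on hand, pool $7,093.90 (≈ $14.4185 each)
After Jan 8: 846 on hand, pool $11,129.50 (≈ $13.1554 each)
After Jan 9: 1113 on hand, pool $13,051.90 (≈ $11.7268 each)
Jan 10, sell 259: 259/1113 × $13,051.90 → $3,037.23
After Jan 11: 1206 on hand, pool $11,809.87 (≈ $9.7926 each)
Jan 13, sell 231: 231/1206 × $11,809.87 → $2,262.08
Total COGS = $3,037.23 + $2,262.08 = $5,299.31
Ending inventory (cost pool remaining) = $9,547.79

Ending inventory = $9,547.79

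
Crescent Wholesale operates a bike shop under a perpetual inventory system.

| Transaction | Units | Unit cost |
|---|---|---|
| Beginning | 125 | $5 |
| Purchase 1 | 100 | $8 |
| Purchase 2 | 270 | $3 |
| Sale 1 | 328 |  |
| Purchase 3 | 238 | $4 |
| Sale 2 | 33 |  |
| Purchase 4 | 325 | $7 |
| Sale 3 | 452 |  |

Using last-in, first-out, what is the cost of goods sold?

COGS = $4,189

Sale 1 (328) [LIFO — newest first]: 270 @ $3 + 58 @ $8 = $1,274
Sale 2 (33) [LIFO — newest first]: 33 @ $4 = $132
Sale 3 (452) [LIFO — newest first]: 325 @ $7 + 127 @ $4 = $2,783
Total COGS = $1,274 + $132 + $2,783 = $4,189
Ending inventory: 125 @ $5 + 42 @ $8 + 78 @ $4 = $1,273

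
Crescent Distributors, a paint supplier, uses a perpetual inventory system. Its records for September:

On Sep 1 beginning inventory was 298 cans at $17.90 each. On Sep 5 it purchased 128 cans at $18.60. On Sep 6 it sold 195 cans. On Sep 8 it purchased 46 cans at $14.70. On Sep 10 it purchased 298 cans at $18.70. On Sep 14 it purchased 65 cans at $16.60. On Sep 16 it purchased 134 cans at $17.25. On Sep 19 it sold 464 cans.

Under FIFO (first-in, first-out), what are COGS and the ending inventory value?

COGS = $11,888.10; ending inventory = $5,466.20

Sep 6, 195 sold [FIFO — oldest first]: 195 @ $17.90 = $3,490.50
Sep 19, 464 sold [FIFO — oldest first]: 103 @ $17.90 + 128 @ $18.60 + 46 @ $14.70 + 187 @ $18.70 = $8,397.60
Total COGS = $3,490.50 + $8,397.60 = $11,888.10
Ending inventory: 111 @ $18.70 + 65 @ $16.60 + 134 @ $17.25 = $5,466.20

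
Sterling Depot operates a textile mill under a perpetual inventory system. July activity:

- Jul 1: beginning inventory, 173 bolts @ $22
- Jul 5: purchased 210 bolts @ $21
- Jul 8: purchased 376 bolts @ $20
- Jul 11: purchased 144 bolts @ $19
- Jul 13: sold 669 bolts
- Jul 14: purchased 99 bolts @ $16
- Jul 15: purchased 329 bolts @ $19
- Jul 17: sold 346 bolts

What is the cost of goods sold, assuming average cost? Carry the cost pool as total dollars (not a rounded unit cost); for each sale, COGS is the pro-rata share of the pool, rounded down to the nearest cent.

COGS = $20,282.10

After Jul 1: 173 on hand, pool $3,806.00 (≈ $22.0000 each)
After Jul 5: 383 on hand, pool $8,216.00 (≈ $21.4517 each)
After Jul 8: 759 on hand, pool $15,736.00 (≈ $20.7325 each)
After Jul 11: 903 on hand, pool $18,472.00 (≈ $20.4563 each)
Jul 13, sell 669: 669/903 × $18,472.00 → $13,685.23
After Jul 14: 333 on hand, pool $6,370.77 (≈ $19.1314 each)
After Jul 15: 662 on hand, pool $12,621.77 (≈ $19.0661 each)
Jul 17, sell 346: 346/662 × $12,621.77 → $6,596.87
Total COGS = $13,685.23 + $6,596.87 = $20,282.10
Ending inventory (cost pool remaining) = $6,024.90
Check: goods available $26,307.00 = COGS $20,282.10 + ending $6,024.90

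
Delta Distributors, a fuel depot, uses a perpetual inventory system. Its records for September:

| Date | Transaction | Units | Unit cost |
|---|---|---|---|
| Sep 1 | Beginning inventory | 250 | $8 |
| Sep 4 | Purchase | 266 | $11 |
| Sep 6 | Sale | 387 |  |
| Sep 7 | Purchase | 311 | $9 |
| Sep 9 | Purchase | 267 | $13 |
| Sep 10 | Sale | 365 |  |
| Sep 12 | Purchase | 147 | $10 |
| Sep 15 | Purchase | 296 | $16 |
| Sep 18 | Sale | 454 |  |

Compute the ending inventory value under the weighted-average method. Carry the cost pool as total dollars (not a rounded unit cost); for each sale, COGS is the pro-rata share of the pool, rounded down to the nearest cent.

Ending inventory = $4,146.88

After Sep 1: 250 on hand, pool $2,000.00 (≈ $8.0000 each)
After Sep 4: 516 on hand, pool $4,926.00 (≈ $9.5465 each)
Sep 6, sell 387: 387/516 × $4,926.00 → $3,694.50
After Sep 7: 440 on hand, pool $4,030.50 (≈ $9.1602 each)
After Sep 9: 707 on hand, pool $7,501.50 (≈ $10.6103 each)
Sep 10, sell 365: 365/707 × $7,501.50 → $3,872.76
After Sep 12: 489 on hand, pool $5,098.74 (≈ $10.4269 each)
After Sep 15: 785 on hand, pool $9,834.74 (≈ $12.5283 each)
Sep 18, sell 454: 454/785 × $9,834.74 → $5,687.86
Total COGS = $3,694.50 + $3,872.76 + $5,687.86 = $13,255.12
Ending inventory (cost pool remaining) = $4,146.88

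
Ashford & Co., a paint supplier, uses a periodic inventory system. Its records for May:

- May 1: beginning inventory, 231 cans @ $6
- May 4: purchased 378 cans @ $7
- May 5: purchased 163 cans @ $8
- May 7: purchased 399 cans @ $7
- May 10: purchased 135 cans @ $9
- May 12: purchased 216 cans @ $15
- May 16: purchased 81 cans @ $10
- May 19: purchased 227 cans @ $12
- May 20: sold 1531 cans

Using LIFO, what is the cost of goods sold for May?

COGS = $14,256

May 20, 1531 sold [LIFO — newest first]: 227 @ $12 + 81 @ $10 + 216 @ $15 + 135 @ $9 + 399 @ $7 + 163 @ $8 + 310 @ $7 = $14,256
Ending inventory: 231 @ $6 + 68 @ $7 = $1,862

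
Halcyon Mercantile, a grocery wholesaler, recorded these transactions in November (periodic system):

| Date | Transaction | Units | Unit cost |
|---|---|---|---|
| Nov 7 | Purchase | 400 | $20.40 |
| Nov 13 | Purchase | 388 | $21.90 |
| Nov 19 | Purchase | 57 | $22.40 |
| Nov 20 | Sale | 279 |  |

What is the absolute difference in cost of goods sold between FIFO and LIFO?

$447.00

FIFO COGS: 279 @ $20.40 = $5,691.60
LIFO COGS: 57 @ $22.40 + 222 @ $21.90 = $6,138.60
Difference = |$5,691.60 − $6,138.60| = $447.00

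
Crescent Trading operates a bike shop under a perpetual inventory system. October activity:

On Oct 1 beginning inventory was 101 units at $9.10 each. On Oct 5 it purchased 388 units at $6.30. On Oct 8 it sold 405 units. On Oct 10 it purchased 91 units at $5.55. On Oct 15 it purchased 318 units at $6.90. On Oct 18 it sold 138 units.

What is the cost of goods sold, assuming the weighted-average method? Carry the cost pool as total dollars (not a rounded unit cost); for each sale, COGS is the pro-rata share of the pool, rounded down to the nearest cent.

After Oct 1: 101 on hand, pool $919.10 (≈ $9.1000 each)
After Oct 5: 489 on hand, pool $3,363.50 (≈ $6.8783 each)
Oct 8, sell 405: 405/489 × $3,363.50 → $2,785.72
After Oct 10: 175 on hand, pool $1,082.83 (≈ $6.1876 each)
After Oct 15: 493 on hand, pool $3,277.03 (≈ $6.6471 each)
Oct 18, sell 138: 138/493 × $3,277.03 → $917.30
Total COGS = $2,785.72 + $917.30 = $3,703.02
Ending inventory (cost pool remaining) = $2,359.73
Check: goods available $6,062.75 = COGS $3,703.02 + ending $2,359.73

COGS = $3,703.02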